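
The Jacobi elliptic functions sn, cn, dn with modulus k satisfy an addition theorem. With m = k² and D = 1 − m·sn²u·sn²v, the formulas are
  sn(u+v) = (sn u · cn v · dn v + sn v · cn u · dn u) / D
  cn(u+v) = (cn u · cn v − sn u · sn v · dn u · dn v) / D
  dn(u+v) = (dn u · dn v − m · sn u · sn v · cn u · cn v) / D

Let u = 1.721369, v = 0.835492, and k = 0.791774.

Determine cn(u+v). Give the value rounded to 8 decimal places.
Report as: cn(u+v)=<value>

cn(u+v)=-0.35656211

sn u = 0.9873987107997287, cn u = 0.1582522856423684, dn u = 0.6235335069217848
sn v = 0.7054601089387402, cn v = 0.7087496276515007, dn v = 0.8294607716614692
m = k² = 0.626906067076
D = 1 − m·sn²u·sn²v = 0.6958187034099028
cn(u+v) = (cn u·cn v − sn u·sn v·dn u·dn v)/D = -0.2481025838170912/0.6958187034099028 = -0.3565621082061305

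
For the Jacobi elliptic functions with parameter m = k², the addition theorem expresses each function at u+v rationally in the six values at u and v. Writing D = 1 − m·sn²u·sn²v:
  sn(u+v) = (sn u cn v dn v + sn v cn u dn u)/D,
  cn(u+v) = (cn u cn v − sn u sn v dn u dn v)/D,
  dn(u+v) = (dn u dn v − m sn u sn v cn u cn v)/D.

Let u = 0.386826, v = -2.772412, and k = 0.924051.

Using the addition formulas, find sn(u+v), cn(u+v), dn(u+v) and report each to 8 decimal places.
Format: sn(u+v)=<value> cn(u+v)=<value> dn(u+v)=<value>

sn(u+v)=-0.99998242 cn(u+v)=0.00592916 dn(u+v)=0.38230847

sn u = 0.3698767558662539, cn u = 0.9290808282759125, dn u = 0.9397781776848832
sn v = -0.9895444975729607, cn v = -0.1442279006401906, dn v = 0.4048353879868695
m = k² = 0.853870250601
D = 1 − m·sn²u·sn²v = 0.8856130134770439
sn(u+v) = (sn u·cn v·dn v + sn v·cn u·dn u)/D = -0.8855974465139211/0.8856130134770439 = -0.9999824223866566
cn(u+v) = (cn u·cn v − sn u·sn v·dn u·dn v)/D = 0.005250939717175765/0.8856130134770439 = 0.005929158263562345
dn(u+v) = (dn u·dn v − m·sn u·sn v·cn u·cn v)/D = 0.3385773572411542/0.8856130134770439 = 0.3823084711818437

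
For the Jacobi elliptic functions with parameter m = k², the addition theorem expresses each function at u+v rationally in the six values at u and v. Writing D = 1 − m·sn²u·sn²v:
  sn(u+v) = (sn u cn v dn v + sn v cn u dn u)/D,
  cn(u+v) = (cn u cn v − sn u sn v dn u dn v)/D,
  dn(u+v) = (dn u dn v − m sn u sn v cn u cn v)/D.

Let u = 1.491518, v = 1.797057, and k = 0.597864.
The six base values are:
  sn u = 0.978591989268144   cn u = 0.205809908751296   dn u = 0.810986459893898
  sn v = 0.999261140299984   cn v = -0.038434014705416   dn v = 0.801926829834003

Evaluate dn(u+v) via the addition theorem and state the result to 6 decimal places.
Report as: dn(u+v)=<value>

dn(u+v)=0.992270

m = k² = 0.357441362496
D = 1 − m·sn²u·sn²v = 0.6582046760364707
dn(u+v) = (dn u·dn v − m·sn u·sn v·cn u·cn v)/D = 0.6531166248419279/0.6582046760364707 = 0.9922698039382193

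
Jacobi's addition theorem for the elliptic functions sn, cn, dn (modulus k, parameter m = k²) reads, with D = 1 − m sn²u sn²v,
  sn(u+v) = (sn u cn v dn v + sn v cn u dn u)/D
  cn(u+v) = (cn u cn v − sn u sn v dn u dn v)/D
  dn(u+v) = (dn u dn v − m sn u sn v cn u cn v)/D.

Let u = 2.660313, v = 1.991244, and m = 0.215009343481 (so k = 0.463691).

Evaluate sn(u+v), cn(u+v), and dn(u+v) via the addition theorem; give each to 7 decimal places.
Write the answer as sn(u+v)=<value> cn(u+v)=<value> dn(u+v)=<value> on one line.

sn(u+v)=-0.9518240 cn(u+v)=-0.3066447 dn(u+v)=0.8973339

sn u = 0.6164559932905582, cn u = -0.7873893626003283, dn u = 0.9582758376904782
sn v = 0.9587848671142377, cn v = -0.2841330297461624, dn v = 0.8957391920812712
m = k² = 0.215009343481
D = 1 − m·sn²u·sn²v = 0.9248889500118105
sn(u+v) = (sn u·cn v·dn v + sn v·cn u·dn u)/D = -0.8803315454325018/0.9248889500118105 = -0.9518240491696439
cn(u+v) = (cn u·cn v − sn u·sn v·dn u·dn v)/D = -0.2836123057456646/0.9248889500118105 = -0.3066447120403406
dn(u+v) = (dn u·dn v − m·sn u·sn v·cn u·cn v)/D = 0.8299342434097771/0.9248889500118105 = 0.8973339376572497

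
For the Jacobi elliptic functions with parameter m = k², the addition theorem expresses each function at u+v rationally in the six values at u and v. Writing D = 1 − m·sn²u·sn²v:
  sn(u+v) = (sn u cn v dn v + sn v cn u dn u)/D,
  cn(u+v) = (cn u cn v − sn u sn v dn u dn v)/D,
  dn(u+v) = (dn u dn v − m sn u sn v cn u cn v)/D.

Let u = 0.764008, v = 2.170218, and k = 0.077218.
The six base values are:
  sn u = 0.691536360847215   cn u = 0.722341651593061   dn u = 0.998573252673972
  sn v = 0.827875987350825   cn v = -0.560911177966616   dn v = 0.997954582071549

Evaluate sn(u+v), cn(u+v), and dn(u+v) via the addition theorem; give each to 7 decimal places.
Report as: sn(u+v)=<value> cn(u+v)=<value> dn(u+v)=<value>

m = k² = 0.005962619524
D = 1 − m·sn²u·sn²v = 0.9980456708485755
sn(u+v) = (sn u·cn v·dn v + sn v·cn u·dn u)/D = 0.2100590231978879/0.9980456708485755 = 0.2104703515414158
cn(u+v) = (cn u·cn v − sn u·sn v·dn u·dn v)/D = -0.9756896883091121/0.9980456708485755 = -0.9776002409584568
dn(u+v) = (dn u·dn v − m·sn u·sn v·cn u·cn v)/D = 0.9979138548722511/0.9980456708485755 = 0.9998679259074263

sn(u+v)=0.2104704 cn(u+v)=-0.9776002 dn(u+v)=0.9998679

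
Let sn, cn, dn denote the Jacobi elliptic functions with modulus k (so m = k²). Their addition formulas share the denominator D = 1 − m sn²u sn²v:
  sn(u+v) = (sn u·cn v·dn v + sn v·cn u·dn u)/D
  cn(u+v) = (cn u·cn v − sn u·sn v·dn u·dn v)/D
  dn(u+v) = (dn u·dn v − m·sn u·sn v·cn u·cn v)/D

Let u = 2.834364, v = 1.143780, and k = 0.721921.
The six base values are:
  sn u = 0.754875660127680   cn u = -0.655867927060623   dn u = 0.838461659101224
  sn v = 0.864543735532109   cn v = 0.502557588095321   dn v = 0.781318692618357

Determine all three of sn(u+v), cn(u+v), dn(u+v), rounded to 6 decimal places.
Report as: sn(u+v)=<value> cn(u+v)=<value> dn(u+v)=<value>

sn(u+v)=-0.230098 cn(u+v)=-0.973167 dn(u+v)=0.986107

m = k² = 0.521169930241
D = 1 − m·sn²u·sn²v = 0.7780249657188607
sn(u+v) = (sn u·cn v·dn v + sn v·cn u·dn u)/D = -0.1790222929209754/0.7780249657188607 = -0.2300983911943838
cn(u+v) = (cn u·cn v − sn u·sn v·dn u·dn v)/D = -0.7571485098176914/0.7780249657188607 = -0.9731673701731662
dn(u+v) = (dn u·dn v − m·sn u·sn v·cn u·cn v)/D = 0.7672156684405953/0.7780249657188607 = 0.9861067475279819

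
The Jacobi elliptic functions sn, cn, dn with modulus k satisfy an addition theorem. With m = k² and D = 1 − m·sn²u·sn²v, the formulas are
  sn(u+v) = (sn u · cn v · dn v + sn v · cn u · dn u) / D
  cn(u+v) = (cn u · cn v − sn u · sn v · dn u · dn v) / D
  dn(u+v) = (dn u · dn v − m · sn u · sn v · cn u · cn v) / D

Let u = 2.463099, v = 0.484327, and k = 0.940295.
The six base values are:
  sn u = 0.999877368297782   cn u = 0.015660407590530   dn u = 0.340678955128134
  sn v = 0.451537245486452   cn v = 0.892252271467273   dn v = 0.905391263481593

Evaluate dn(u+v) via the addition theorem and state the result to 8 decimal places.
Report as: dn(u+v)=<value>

m = k² = 0.884154687025
D = 1 − m·sn²u·sn²v = 0.8197775500925903
dn(u+v) = (dn u·dn v − m·sn u·sn v·cn u·cn v)/D = 0.3028699964161794/0.8197775500925903 = 0.3694538797530764

dn(u+v)=0.36945388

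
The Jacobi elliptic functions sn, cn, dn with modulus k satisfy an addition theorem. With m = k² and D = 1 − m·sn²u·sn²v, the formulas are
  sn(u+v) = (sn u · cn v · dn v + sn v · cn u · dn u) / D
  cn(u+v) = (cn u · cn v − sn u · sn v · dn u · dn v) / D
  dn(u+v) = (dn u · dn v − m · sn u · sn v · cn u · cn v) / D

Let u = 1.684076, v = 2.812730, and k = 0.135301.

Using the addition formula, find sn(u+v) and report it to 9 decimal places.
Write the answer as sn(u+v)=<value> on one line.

sn u = 0.994487894529292, cn u = -0.1048514550909801, dn u = 0.9909060986652903
sn v = 0.3365678740115384, cn v = -0.9416592091533716, dn v = 0.9989626085572053
m = k² = 0.018306360601
D = 1 − m·sn²u·sn²v = 0.9979490912694914
sn(u+v) = (sn u·cn v·dn v + sn v·cn u·dn u)/D = -0.9704659105771042/0.9979490912694914 = -0.9724603379743291

sn(u+v)=-0.972460338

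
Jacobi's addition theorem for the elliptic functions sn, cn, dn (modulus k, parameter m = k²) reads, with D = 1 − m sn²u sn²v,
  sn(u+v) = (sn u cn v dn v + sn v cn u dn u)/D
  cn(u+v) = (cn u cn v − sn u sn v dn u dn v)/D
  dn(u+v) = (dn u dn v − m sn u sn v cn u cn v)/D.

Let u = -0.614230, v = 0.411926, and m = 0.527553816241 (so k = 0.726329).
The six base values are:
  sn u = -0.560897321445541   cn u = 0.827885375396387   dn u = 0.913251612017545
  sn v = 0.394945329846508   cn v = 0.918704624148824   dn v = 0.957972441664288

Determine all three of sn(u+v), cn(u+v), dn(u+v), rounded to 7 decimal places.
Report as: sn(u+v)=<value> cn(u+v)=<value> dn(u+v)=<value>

sn(u+v)=-0.2002202 cn(u+v)=0.9797509 dn(u+v)=0.9893692

m = k² = 0.527553816241
D = 1 − m·sn²u·sn²v = 0.9741114654983584
sn(u+v) = (sn u·cn v·dn v + sn v·cn u·dn u)/D = -0.1950368168060468/0.9741114654983584 = -0.200220225009122
cn(u+v) = (cn u·cn v − sn u·sn v·dn u·dn v)/D = 0.9543866026435639/0.9741114654983584 = 0.97975091808954
dn(u+v) = (dn u·dn v − m·sn u·sn v·cn u·cn v)/D = 0.9637558496463515/0.9741114654983584 = 0.9893691674733456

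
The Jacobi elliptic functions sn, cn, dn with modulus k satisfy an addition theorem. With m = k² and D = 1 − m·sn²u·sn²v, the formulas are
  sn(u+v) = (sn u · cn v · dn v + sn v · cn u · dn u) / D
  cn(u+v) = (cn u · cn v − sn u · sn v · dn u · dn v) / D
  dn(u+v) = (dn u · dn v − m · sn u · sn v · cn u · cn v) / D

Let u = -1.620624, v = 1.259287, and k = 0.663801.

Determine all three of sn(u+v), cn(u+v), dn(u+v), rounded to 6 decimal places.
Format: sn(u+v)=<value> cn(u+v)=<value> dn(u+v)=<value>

sn u = -0.9902722218617225, cn u = 0.1391435467747154, dn u = 0.7535909180139698
sn v = 0.9137981432404673, cn v = 0.4061686268168363, dn v = 0.7950223622430546
m = k² = 0.440631767601
D = 1 − m·sn²u·sn²v = 0.639184205029352
sn(u+v) = (sn u·cn v·dn v + sn v·cn u·dn u)/D = -0.2239534957044315/0.639184205029352 = -0.3503739515812148
cn(u+v) = (cn u·cn v − sn u·sn v·dn u·dn v)/D = 0.5986662506946336/0.639184205029352 = 0.9366098942747533
dn(u+v) = (dn u·dn v − m·sn u·sn v·cn u·cn v)/D = 0.6216562454635727/0.639184205029352 = 0.9725776084141904

sn(u+v)=-0.350374 cn(u+v)=0.936610 dn(u+v)=0.972578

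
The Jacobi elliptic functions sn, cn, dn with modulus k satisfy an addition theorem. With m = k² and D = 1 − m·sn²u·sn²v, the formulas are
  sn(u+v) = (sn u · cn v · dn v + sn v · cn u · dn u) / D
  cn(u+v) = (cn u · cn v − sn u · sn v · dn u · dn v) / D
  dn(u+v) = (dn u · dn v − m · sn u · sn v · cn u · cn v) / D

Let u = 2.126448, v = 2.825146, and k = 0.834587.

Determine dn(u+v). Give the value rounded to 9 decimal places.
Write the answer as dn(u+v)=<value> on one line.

dn(u+v)=0.819293665

sn u = 0.99952113219457, cn u = -0.03094359863501555, dn u = 0.5514811660611991
sn v = 0.903531164364044, cn v = -0.4285223856730882, dn v = 0.6567879000100872
m = k² = 0.696535460569
D = 1 − m·sn²u·sn²v = 0.4319148120741167
dn(u+v) = (dn u·dn v − m·sn u·sn v·cn u·cn v)/D = 0.3538650693612949/0.4319148120741167 = 0.819293665021545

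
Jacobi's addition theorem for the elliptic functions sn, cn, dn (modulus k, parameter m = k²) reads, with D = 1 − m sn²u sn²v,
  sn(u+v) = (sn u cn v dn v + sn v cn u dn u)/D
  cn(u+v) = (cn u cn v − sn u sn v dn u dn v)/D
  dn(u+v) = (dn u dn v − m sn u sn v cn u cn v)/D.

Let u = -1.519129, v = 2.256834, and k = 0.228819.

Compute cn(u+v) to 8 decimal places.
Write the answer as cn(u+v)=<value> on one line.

cn(u+v)=0.74212148

sn u = -0.997485725725447, cn u = 0.07086767227712771, dn u = 0.9736040363904126
sn v = 0.7963824729725386, cn v = -0.6047933173755675, dn v = 0.9832564058862287
m = k² = 0.052358134761
D = 1 − m·sn²u·sn²v = 0.9669599320052975
cn(u+v) = (cn u·cn v − sn u·sn v·dn u·dn v)/D = 0.7176017329772892/0.9669599320052975 = 0.7421214770389863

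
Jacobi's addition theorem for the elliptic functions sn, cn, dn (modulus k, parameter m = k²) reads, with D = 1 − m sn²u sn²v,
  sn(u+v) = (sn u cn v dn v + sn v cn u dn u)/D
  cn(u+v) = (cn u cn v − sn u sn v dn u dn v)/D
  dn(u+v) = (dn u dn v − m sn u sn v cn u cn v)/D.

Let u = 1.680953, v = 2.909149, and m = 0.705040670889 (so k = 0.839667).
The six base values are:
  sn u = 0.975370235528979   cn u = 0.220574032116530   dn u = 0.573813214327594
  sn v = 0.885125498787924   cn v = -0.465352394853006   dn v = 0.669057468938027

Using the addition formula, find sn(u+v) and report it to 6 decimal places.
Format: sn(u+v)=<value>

sn(u+v)=-0.403889

m = k² = 0.705040670889
D = 1 − m·sn²u·sn²v = 0.4745119169282583
sn(u+v) = (sn u·cn v·dn v + sn v·cn u·dn u)/D = -0.1916502553012378/0.4745119169282583 = -0.4038892353681678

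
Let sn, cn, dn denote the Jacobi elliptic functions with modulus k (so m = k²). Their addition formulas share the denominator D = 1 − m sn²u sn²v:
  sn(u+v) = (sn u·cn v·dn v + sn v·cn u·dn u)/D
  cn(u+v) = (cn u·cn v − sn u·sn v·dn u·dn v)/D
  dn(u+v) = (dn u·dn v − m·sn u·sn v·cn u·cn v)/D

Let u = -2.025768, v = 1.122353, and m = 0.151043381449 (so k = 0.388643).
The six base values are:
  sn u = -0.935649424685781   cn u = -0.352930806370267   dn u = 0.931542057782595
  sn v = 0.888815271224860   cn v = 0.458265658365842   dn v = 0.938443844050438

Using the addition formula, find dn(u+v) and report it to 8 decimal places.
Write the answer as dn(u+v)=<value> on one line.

dn(u+v)=0.95348546

m = k² = 0.151043381449
D = 1 − m·sn²u·sn²v = 0.8955397585808828
dn(u+v) = (dn u·dn v − m·sn u·sn v·cn u·cn v)/D = 0.8538841416290102/0.8955397585808828 = 0.9534854633166905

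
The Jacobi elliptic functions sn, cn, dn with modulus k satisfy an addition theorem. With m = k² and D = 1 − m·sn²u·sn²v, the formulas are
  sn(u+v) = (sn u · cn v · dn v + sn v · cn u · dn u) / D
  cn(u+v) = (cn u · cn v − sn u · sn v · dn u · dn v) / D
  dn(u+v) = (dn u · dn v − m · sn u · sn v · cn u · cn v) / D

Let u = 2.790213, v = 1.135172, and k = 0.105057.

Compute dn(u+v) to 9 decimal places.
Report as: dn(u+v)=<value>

sn u = 0.3522916533113844, cn u = -0.9358902665415061, dn u = 0.999314869184381
sn v = 0.9057285788574679, cn v = 0.4238581619372588, dn v = 0.9954626473973354
m = k² = 0.011036973249
D = 1 − m·sn²u·sn²v = 0.9988762988111587
dn(u+v) = (dn u·dn v − m·sn u·sn v·cn u·cn v)/D = 0.9961776236214001/0.9988762988111587 = 0.99729828889426

dn(u+v)=0.997298289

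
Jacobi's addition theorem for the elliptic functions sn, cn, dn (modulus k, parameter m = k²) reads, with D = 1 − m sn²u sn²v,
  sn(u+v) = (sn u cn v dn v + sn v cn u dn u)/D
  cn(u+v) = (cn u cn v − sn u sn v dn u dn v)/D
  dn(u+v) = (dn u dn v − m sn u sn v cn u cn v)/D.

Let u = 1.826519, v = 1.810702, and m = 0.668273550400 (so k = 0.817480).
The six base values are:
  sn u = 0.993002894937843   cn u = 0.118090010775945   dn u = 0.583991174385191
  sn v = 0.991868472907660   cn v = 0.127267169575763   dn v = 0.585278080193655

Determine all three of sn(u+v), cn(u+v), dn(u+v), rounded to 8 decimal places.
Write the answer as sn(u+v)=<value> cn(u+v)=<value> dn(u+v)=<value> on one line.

sn(u+v)=0.40477867 cn(u+v)=-0.91441469 dn(u+v)=0.94366636

m = k² = 0.6682735504
D = 1 − m·sn²u·sn²v = 0.3517187301792004
sn(u+v) = (sn u·cn v·dn v + sn v·cn u·dn u)/D = 0.1423682388343337/0.3517187301792004 = 0.4047786672088721
cn(u+v) = (cn u·cn v − sn u·sn v·dn u·dn v)/D = -0.3216167746403774/0.3517187301792004 = -0.9144146928897245
dn(u+v) = (dn u·dn v − m·sn u·sn v·cn u·cn v)/D = 0.3319051351474161/0.3517187301792004 = 0.9436663636830221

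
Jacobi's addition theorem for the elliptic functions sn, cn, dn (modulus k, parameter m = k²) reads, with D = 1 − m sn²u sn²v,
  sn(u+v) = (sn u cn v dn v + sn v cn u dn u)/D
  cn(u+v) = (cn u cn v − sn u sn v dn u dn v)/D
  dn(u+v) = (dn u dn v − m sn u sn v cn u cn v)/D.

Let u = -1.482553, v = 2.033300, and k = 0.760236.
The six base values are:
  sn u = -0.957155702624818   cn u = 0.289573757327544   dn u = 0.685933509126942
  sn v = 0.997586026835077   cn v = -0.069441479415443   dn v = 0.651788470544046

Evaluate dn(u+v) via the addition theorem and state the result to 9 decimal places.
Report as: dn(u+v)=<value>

m = k² = 0.577958775696
D = 1 − m·sn²u·sn²v = 0.4730580679426405
dn(u+v) = (dn u·dn v − m·sn u·sn v·cn u·cn v)/D = 0.4359864917169061/0.4730580679426405 = 0.9216341951698212

dn(u+v)=0.921634195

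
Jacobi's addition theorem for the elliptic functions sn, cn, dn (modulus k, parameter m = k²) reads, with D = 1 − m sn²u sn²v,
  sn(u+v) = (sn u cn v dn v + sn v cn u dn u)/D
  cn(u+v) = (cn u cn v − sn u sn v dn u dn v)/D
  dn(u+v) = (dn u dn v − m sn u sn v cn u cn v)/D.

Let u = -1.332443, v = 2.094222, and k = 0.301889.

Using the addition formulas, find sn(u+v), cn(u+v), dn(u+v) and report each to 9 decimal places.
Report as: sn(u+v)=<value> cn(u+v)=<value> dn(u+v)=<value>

sn(u+v)=0.685878702 cn(u+v)=0.727715883 dn(u+v)=0.978328408

sn u = -0.9654788252161685, cn u = 0.2604815503240241, dn u = 0.9565807509721077
sn v = 0.8939976547998913, cn v = -0.448071638482391, dn v = 0.9628917053042119
m = k² = 0.091136968321
D = 1 − m·sn²u·sn²v = 0.9321026470272608
sn(u+v) = (sn u·cn v·dn v + sn v·cn u·dn u)/D = 0.6393093534643616/0.9321026470272608 = 0.6858787017752821
cn(u+v) = (cn u·cn v − sn u·sn v·dn u·dn v)/D = 0.6783059008796888/0.9321026470272608 = 0.7277158830553678
dn(u+v) = (dn u·dn v − m·sn u·sn v·cn u·cn v)/D = 0.9119024983470132/0.9321026470272608 = 0.9783284075582538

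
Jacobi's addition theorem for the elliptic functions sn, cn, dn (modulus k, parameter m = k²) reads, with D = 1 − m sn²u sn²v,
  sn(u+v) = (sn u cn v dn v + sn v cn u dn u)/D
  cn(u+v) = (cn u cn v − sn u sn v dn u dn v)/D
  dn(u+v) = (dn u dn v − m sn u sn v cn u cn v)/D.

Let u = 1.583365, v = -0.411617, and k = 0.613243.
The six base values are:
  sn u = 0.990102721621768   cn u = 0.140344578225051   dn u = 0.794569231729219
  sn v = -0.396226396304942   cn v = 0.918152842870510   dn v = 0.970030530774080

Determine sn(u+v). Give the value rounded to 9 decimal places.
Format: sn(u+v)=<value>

m = k² = 0.376066977049
D = 1 − m·sn²u·sn²v = 0.9421221330893599
sn(u+v) = (sn u·cn v·dn v + sn v·cn u·dn u)/D = 0.8376368284255344/0.9421221330893599 = 0.8890957966126934

sn(u+v)=0.889095797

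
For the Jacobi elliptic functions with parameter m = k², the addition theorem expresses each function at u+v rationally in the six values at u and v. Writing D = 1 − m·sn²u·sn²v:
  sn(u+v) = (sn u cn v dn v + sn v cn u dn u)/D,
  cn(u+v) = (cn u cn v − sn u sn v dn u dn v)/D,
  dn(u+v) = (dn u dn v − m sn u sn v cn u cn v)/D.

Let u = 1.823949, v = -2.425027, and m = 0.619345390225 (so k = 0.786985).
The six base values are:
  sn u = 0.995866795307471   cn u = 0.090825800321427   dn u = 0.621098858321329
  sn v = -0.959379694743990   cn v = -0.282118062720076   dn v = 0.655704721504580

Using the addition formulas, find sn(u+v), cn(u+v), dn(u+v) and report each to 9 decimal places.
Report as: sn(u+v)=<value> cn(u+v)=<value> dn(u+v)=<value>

sn(u+v)=-0.548352069 cn(u+v)=0.836247576 dn(u+v)=0.902091481

m = k² = 0.619345390225
D = 1 − m·sn²u·sn²v = 0.4346512209662278
sn(u+v) = (sn u·cn v·dn v + sn v·cn u·dn u)/D = -0.2383418964553619/0.4346512209662278 = -0.5483520693339567
cn(u+v) = (cn u·cn v − sn u·sn v·dn u·dn v)/D = 0.3634760298582207/0.4346512209662278 = 0.8362475758154206
dn(u+v) = (dn u·dn v − m·sn u·sn v·cn u·cn v)/D = 0.3920951635219897/0.4346512209662278 = 0.9020914807287642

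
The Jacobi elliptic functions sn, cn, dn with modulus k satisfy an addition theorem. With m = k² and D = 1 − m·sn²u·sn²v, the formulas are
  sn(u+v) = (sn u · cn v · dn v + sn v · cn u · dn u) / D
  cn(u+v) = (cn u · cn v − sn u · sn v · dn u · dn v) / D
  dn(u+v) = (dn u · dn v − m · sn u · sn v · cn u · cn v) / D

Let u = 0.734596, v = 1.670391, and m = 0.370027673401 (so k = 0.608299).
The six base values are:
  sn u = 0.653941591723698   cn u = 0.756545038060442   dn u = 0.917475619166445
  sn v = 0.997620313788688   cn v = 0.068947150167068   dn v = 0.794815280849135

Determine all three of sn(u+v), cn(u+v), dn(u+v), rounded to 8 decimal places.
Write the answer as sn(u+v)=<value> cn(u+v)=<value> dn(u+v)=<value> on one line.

m = k² = 0.370027673401
D = 1 − m·sn²u·sn²v = 0.8425137315721971
sn(u+v) = (sn u·cn v·dn v + sn v·cn u·dn u)/D = 0.7282960210998932/0.8425137315721971 = 0.8644322268087374
cn(u+v) = (cn u·cn v − sn u·sn v·dn u·dn v)/D = -0.4235732445962234/0.8425137315721971 = -0.5027493662397671
dn(u+v) = (dn u·dn v − m·sn u·sn v·cn u·cn v)/D = 0.7166317915000907/0.8425137315721971 = 0.8505876695478888

sn(u+v)=0.86443223 cn(u+v)=-0.50274937 dn(u+v)=0.85058767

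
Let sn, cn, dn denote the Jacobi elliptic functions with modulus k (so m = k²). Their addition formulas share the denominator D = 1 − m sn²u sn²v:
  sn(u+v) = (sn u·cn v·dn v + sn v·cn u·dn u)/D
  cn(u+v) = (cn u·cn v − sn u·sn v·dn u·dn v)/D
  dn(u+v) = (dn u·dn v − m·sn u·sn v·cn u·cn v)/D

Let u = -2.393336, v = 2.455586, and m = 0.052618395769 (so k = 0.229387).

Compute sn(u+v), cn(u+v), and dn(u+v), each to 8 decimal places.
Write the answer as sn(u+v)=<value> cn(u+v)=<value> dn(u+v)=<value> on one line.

sn u = -0.7082594273681796, cn u = -0.7059522530200597, dn u = 0.986714223875768
sn v = 0.6635512851363392, cn v = -0.7481307987203259, dn v = 0.9883481694909558
m = k² = 0.052618395769
D = 1 − m·sn²u·sn²v = 0.9883782555815006
sn(u+v) = (sn u·cn v·dn v + sn v·cn u·dn u)/D = 0.06148473238770061/0.9883782555815006 = 0.06220769431185715
cn(u+v) = (cn u·cn v − sn u·sn v·dn u·dn v)/D = 0.9864639901129402/0.9883782555815006 = 0.9980632258371223
dn(u+v) = (dn u·dn v − m·sn u·sn v·cn u·cn v)/D = 0.9882776224217622/0.9883782555815006 = 0.9998981835555668

sn(u+v)=0.06220769 cn(u+v)=0.99806323 dn(u+v)=0.99989818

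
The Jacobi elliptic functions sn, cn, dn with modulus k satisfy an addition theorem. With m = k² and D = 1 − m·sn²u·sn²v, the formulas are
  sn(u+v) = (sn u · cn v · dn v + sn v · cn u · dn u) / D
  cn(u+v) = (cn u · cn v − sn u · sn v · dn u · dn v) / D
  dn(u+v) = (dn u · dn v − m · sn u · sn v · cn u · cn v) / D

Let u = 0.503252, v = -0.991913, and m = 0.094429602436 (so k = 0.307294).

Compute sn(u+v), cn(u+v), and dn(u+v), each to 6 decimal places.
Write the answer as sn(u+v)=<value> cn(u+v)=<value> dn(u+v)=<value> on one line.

sn(u+v)=-0.467899 cn(u+v)=0.883782 dn(u+v)=0.989609

sn u = 0.4806072738067894, cn u = 0.8769359431361026, dn u = 0.9890340408376641
sn v = -0.8301204261936193, cn v = 0.5575841443370892, dn v = 0.9669170431471275
m = k² = 0.094429602436
D = 1 − m·sn²u·sn²v = 0.9849695826167375
sn(u+v) = (sn u·cn v·dn v + sn v·cn u·dn u)/D = -0.4608661745031652/0.9849695826167375 = -0.4678988901147553
cn(u+v) = (cn u·cn v − sn u·sn v·dn u·dn v)/D = 0.8704983905091429/0.9849695826167375 = 0.8837820028883708
dn(u+v) = (dn u·dn v − m·sn u·sn v·cn u·cn v)/D = 0.9747350690548105/0.9849695826167375 = 0.9896093100309379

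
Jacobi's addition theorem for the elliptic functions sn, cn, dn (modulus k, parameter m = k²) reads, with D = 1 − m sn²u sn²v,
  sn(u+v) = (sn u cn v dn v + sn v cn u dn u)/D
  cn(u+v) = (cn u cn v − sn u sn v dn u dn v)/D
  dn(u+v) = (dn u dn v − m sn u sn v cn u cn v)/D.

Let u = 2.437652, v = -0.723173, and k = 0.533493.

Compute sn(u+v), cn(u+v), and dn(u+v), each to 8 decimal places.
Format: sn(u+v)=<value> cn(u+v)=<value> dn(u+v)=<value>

sn(u+v)=0.99996786 cn(u+v)=-0.00801794 dn(u+v)=0.84581530

sn u = 0.8054464247505914, cn u = -0.5926685893958696, dn u = 0.9029716964918363
sn v = -0.6496236363440047, cn v = 0.7602559642010001, dn v = 0.9380242368663172
m = k² = 0.284614781049
D = 1 − m·sn²u·sn²v = 0.9220790204726776
sn(u+v) = (sn u·cn v·dn v + sn v·cn u·dn u)/D = 0.9220493809705436/0.9220790204726776 = 0.9999678557894975
cn(u+v) = (cn u·cn v − sn u·sn v·dn u·dn v)/D = -0.007393175751323715/0.9220790204726776 = -0.0080179416158214
dn(u+v) = (dn u·dn v − m·sn u·sn v·cn u·cn v)/D = 0.779908540260184/0.9220790204726776 = 0.8458152966764021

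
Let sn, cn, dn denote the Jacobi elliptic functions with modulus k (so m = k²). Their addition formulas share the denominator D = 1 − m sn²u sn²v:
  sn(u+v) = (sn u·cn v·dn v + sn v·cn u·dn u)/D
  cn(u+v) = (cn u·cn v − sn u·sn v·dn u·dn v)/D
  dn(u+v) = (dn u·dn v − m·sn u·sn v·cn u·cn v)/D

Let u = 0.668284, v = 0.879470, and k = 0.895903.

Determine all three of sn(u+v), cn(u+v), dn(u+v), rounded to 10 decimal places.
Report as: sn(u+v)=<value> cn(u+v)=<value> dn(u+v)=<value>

sn u = 0.5909229190411389, cn u = 0.806728023408075, dn u = 0.8483663469001365
sn v = 0.7191692063807269, cn v = 0.6948349822754432, dn v = 0.7647679205450397
m = k² = 0.802642185409
D = 1 − m·sn²u·sn²v = 0.8550407886961446
sn(u+v) = (sn u·cn v·dn v + sn v·cn u·dn u)/D = 0.8062091118408425/0.8550407886961446 = 0.9428896521652894
cn(u+v) = (cn u·cn v − sn u·sn v·dn u·dn v)/D = 0.2848185708814034/0.8550407886961446 = 0.3331052443892465
dn(u+v) = (dn u·dn v − m·sn u·sn v·cn u·cn v)/D = 0.457601240378905/0.8550407886961446 = 0.5351805977311364

sn(u+v)=0.9428896522 cn(u+v)=0.3331052444 dn(u+v)=0.5351805977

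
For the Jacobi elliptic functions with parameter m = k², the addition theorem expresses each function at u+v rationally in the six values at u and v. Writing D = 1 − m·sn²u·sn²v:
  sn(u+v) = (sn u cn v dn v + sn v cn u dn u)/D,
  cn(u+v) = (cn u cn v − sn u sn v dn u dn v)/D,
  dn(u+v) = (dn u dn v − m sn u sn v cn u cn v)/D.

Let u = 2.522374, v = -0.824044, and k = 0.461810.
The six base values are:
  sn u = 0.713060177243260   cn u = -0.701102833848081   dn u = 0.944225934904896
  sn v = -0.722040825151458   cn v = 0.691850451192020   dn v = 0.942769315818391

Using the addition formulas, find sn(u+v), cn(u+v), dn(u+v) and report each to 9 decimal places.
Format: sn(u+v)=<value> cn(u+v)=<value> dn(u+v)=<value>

m = k² = 0.2132684761
D = 1 − m·sn²u·sn²v = 0.943466934066391
sn(u+v) = (sn u·cn v·dn v + sn v·cn u·dn u)/D = 0.9430879842783304/0.943466934066391 = 0.9995983433288675
cn(u+v) = (cn u·cn v − sn u·sn v·dn u·dn v)/D = -0.02673779322366646/0.943466934066391 = -0.0283399367357001
dn(u+v) = (dn u·dn v − m·sn u·sn v·cn u·cn v)/D = 0.8369263321842747/0.943466934066391 = 0.8870754257142634

sn(u+v)=0.999598343 cn(u+v)=-0.028339937 dn(u+v)=0.887075426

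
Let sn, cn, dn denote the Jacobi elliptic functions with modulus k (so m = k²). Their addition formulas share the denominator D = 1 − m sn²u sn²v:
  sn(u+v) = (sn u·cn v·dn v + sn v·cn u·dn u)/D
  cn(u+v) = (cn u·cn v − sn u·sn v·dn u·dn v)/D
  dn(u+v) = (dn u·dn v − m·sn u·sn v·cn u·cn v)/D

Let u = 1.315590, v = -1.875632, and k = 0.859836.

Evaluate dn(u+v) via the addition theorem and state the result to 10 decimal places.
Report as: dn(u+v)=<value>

dn(u+v)=0.8970185759

sn u = 0.8985796585484928, cn u = 0.4388104342912485, dn u = 0.6348551981381171
sn v = -0.9909030070740912, cn v = 0.1345779720887616, dn v = 0.5235188734954059
m = k² = 0.739317946896
D = 1 − m·sn²u·sn²v = 0.413852782473243
dn(u+v) = (dn u·dn v − m·sn u·sn v·cn u·cn v)/D = 0.3712336335778664/0.413852782473243 = 0.8970185759277043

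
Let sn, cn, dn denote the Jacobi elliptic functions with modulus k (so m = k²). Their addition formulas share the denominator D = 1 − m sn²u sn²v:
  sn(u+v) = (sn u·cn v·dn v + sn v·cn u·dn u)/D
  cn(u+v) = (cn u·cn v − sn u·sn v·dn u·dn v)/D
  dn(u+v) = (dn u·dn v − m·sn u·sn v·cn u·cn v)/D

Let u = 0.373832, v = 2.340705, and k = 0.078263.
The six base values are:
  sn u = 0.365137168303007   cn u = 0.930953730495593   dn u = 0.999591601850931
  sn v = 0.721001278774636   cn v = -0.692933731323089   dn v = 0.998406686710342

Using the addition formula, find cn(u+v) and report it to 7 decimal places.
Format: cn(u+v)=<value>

cn(u+v)=-0.9082124

m = k² = 0.006125097169
D = 1 − m·sn²u·sn²v = 0.9995754809935051
cn(u+v) = (cn u·cn v − sn u·sn v·dn u·dn v)/D = -0.9078267994524537/0.9995754809935051 = -0.9082123528581755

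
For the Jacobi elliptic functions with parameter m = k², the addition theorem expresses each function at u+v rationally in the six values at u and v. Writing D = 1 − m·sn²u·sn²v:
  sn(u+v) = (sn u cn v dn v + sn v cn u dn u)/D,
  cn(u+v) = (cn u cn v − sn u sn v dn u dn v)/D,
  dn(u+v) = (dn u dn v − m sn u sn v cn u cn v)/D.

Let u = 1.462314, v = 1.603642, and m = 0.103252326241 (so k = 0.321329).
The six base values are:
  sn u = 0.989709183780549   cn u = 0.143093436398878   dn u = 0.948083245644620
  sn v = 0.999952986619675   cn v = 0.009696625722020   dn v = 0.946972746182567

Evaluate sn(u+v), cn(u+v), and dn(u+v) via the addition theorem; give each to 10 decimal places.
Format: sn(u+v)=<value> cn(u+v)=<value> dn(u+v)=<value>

m = k² = 0.103252326241
D = 1 − m·sn²u·sn²v = 0.898871350141995
sn(u+v) = (sn u·cn v·dn v + sn v·cn u·dn u)/D = 0.1447460570484726/0.898871350141995 = 0.1610308939378333
cn(u+v) = (cn u·cn v − sn u·sn v·dn u·dn v)/D = -0.8871405092064127/0.898871350141995 = -0.9869493660758805
dn(u+v) = (dn u·dn v − m·sn u·sn v·cn u·cn v)/D = 0.8976672106892283/0.898871350141995 = 0.9986603873261991

sn(u+v)=0.1610308939 cn(u+v)=-0.9869493661 dn(u+v)=0.9986603873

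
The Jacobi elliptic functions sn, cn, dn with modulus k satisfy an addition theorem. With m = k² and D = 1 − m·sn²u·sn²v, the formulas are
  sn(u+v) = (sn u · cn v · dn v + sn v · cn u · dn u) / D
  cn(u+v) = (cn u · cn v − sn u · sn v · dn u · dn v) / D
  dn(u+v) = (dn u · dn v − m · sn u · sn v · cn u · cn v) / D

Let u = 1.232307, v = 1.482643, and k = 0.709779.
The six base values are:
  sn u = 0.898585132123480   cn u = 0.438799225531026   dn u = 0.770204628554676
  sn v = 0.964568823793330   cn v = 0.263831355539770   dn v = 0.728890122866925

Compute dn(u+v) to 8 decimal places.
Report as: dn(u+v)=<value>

dn(u+v)=0.82191239

m = k² = 0.503786228841
D = 1 − m·sn²u·sn²v = 0.6215302350784525
dn(u+v) = (dn u·dn v − m·sn u·sn v·cn u·cn v)/D = 0.5108434007163922/0.6215302350784525 = 0.8219123895910086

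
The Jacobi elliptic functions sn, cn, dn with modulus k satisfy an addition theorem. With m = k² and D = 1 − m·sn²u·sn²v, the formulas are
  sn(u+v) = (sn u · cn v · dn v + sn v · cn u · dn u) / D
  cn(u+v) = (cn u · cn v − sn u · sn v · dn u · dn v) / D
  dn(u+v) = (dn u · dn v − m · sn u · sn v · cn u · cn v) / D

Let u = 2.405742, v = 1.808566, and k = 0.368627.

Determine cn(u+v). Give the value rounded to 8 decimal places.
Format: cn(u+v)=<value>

cn(u+v)=-0.58939074

sn u = 0.7443269170171286, cn u = -0.6678154240535154, dn u = 0.9616216330841676
sn v = 0.986029356767898, cn v = -0.1665716290125221, dn v = 0.9316031551605467
m = k² = 0.135885865129
D = 1 − m·sn²u·sn²v = 0.9268049985953229
cn(u+v) = (cn u·cn v − sn u·sn v·dn u·dn v)/D = -0.5462502816802706/0.9268049985953229 = -0.5893907375426053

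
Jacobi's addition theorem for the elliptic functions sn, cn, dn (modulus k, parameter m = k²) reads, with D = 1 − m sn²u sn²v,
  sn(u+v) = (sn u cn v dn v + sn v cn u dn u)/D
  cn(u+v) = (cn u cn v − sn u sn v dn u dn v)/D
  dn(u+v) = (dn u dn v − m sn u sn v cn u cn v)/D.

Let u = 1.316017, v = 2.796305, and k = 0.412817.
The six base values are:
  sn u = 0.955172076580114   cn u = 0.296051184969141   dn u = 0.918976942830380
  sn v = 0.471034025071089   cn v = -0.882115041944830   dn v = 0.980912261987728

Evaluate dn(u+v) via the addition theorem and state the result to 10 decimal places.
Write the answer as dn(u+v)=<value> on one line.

m = k² = 0.170417875489
D = 1 − m·sn²u·sn²v = 0.9655028718923562
dn(u+v) = (dn u·dn v − m·sn u·sn v·cn u·cn v)/D = 0.9214593016654833/0.9655028718923562 = 0.9543827662153414

dn(u+v)=0.9543827662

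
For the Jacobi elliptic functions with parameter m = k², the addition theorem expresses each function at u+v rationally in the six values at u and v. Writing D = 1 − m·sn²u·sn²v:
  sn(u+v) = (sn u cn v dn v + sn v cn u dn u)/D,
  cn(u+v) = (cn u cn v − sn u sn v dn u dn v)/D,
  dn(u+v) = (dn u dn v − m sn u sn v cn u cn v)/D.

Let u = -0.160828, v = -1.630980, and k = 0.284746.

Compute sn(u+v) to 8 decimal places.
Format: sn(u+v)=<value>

sn(u+v)=-0.98385268

sn u = -0.1600803787203552, cn u = 0.9871039825412253, dn u = 0.9989605891681147
sn v = -0.9996699066783756, cn v = -0.02569197698986533, dn v = 0.9586309168654173
m = k² = 0.081080284516
D = 1 − m·sn²u·sn²v = 0.99792363018176
sn(u+v) = (sn u·cn v·dn v + sn v·cn u·dn u)/D = -0.9818098388044187/0.99792363018176 = -0.9838526808164605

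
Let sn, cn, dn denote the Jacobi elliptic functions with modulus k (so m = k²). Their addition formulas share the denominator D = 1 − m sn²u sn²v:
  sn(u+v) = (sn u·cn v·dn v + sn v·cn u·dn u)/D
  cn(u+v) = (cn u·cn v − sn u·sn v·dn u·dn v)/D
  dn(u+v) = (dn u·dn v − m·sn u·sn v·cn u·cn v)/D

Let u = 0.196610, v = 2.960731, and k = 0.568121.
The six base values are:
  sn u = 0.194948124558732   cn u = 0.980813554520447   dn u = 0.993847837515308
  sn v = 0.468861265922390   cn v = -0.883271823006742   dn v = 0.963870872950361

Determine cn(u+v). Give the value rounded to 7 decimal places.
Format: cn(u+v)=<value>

cn(u+v)=-0.9564634

m = k² = 0.322761470641
D = 1 − m·sn²u·sn²v = 0.9973034497338774
cn(u+v) = (cn u·cn v − sn u·sn v·dn u·dn v)/D = -0.9538842541802924/0.9973034497338774 = -0.9564634058318248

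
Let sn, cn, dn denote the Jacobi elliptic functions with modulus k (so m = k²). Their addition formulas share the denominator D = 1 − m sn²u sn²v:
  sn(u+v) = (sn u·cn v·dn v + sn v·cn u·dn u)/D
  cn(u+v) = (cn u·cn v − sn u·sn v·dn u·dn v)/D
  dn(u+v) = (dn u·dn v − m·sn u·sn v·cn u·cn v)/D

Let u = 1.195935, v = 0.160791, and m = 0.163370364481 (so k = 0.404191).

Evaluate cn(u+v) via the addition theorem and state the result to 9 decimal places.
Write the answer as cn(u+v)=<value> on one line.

cn(u+v)=0.258188892

sn u = 0.9172062460992571, cn u = 0.3984127283565487, dn u = 0.9287420820221447
sn v = 0.1599879219788217, cn v = 0.98711897196888, dn v = 0.9979069846766708
m = k² = 0.163370364481
D = 1 − m·sn²u·sn²v = 0.9964821146597374
cn(u+v) = (cn u·cn v − sn u·sn v·dn u·dn v)/D = 0.2572806127153412/0.9964821146597374 = 0.2581888916322329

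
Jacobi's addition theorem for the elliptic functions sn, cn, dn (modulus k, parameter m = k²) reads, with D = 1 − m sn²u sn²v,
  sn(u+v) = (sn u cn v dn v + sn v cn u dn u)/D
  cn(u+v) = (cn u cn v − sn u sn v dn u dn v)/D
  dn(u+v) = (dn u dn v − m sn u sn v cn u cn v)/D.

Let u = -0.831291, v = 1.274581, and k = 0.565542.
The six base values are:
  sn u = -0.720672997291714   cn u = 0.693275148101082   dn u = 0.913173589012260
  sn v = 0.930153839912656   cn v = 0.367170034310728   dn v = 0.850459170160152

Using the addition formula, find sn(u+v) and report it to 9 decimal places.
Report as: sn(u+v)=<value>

m = k² = 0.319837753764
D = 1 − m·sn²u·sn²v = 0.8562804684118083
sn(u+v) = (sn u·cn v·dn v + sn v·cn u·dn u)/D = 0.3638227087893434/0.8562804684118083 = 0.4248873146250152

sn(u+v)=0.424887315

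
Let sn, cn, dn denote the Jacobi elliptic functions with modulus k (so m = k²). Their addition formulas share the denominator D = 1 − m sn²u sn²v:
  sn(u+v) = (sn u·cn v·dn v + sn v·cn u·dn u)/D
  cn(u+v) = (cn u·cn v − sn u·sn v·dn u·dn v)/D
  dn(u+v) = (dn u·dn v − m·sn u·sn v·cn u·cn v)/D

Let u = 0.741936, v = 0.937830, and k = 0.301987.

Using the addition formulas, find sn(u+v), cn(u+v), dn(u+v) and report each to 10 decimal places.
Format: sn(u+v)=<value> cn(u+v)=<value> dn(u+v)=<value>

sn(u+v)=0.9976973029 cn(u+v)=-0.0678239767 dn(u+v)=0.9535320459

sn u = 0.6716139305968155, cn u = 0.7409012945246458, dn u = 0.9792163114662753
sn v = 0.8000248288249904, cn v = 0.5999668934729188, dn v = 0.9703766496811926
m = k² = 0.091196148169
D = 1 − m·sn²u·sn²v = 0.9736716999948302
sn(u+v) = (sn u·cn v·dn v + sn v·cn u·dn u)/D = 0.971429628981592/0.9736716999948302 = 0.9976973028863321
cn(u+v) = (cn u·cn v − sn u·sn v·dn u·dn v)/D = -0.06603828667908632/0.9736716999948302 = -0.06782397668478704
dn(u+v) = (dn u·dn v − m·sn u·sn v·cn u·cn v)/D = 0.9284271680939146/0.9736716999948302 = 0.9535320458619103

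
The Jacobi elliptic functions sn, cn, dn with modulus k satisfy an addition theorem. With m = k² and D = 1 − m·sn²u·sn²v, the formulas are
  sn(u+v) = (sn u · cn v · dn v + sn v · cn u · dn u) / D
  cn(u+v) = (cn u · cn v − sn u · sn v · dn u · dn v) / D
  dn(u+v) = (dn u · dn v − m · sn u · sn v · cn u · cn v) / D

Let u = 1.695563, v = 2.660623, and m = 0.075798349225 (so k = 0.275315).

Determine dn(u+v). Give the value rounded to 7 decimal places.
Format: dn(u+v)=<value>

sn u = 0.995948144535618, cn u = -0.089929380049346, dn u = 0.961672841596413
sn v = 0.5152289904117755, cn v = -0.8570525581545525, dn v = 0.9898881255193104
m = k² = 0.075798349225
D = 1 − m·sn²u·sn²v = 0.9800412295097586
dn(u+v) = (dn u·dn v − m·sn u·sn v·cn u·cn v)/D = 0.94895070467952/0.9800412295097586 = 0.9682763093081391

dn(u+v)=0.9682763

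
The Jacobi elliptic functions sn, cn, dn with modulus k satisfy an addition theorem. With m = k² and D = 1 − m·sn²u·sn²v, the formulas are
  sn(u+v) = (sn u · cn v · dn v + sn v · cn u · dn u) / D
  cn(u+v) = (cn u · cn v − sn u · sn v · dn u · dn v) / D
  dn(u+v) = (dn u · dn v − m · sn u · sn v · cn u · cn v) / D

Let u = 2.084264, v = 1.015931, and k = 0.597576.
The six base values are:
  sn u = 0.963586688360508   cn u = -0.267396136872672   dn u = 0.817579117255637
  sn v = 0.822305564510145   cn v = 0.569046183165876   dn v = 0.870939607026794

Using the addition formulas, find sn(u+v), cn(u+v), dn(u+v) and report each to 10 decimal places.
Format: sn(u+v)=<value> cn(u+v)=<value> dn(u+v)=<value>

sn(u+v)=0.3838458469 cn(u+v)=-0.9233971875 dn(u+v)=0.9733376401

m = k² = 0.357097075776
D = 1 − m·sn²u·sn²v = 0.7758006570328343
sn(u+v) = (sn u·cn v·dn v + sn v·cn u·dn u)/D = 0.2977878602324251/0.7758006570328343 = 0.3838458469104155
cn(u+v) = (cn u·cn v − sn u·sn v·dn u·dn v)/D = -0.716372144733986/0.7758006570328343 = -0.9233971874603181
dn(u+v) = (dn u·dn v − m·sn u·sn v·cn u·cn v)/D = 0.7551159807216749/0.7758006570328343 = 0.9733376401223079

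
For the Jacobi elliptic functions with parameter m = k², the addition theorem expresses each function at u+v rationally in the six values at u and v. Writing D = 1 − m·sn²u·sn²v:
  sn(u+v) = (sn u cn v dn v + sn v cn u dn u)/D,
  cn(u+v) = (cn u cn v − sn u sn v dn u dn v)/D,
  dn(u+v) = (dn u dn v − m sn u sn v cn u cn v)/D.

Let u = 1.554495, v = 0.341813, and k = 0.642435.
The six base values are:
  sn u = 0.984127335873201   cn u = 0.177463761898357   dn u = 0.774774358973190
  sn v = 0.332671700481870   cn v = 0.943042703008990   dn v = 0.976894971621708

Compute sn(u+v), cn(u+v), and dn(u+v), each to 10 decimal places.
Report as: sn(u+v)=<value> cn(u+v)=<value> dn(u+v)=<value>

sn(u+v)=0.9964521794 cn(u+v)=-0.0841608832 dn(u+v)=0.7682451485

m = k² = 0.412722729225
D = 1 − m·sn²u·sn²v = 0.9557622842674857
sn(u+v) = (sn u·cn v·dn v + sn v·cn u·dn u)/D = 0.9523714111032233/0.9557622842674857 = 0.9964521793545545
cn(u+v) = (cn u·cn v − sn u·sn v·dn u·dn v)/D = -0.08043779796499466/0.9557622842674857 = -0.08416088319141376
dn(u+v) = (dn u·dn v − m·sn u·sn v·cn u·cn v)/D = 0.7342597380491189/0.9557622842674857 = 0.7682451485432589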